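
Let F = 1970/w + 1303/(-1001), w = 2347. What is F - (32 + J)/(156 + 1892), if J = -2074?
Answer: 1286444183/2405731328 ≈ 0.53474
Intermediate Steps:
F = -1086171/2349347 (F = 1970/2347 + 1303/(-1001) = 1970*(1/2347) + 1303*(-1/1001) = 1970/2347 - 1303/1001 = -1086171/2349347 ≈ -0.46233)
F - (32 + J)/(156 + 1892) = -1086171/2349347 - (32 - 2074)/(156 + 1892) = -1086171/2349347 - (-2042)/2048 = -1086171/2349347 - 1*(-1021/1024) = -1086171/2349347 + 1021/1024 = 1286444183/2405731328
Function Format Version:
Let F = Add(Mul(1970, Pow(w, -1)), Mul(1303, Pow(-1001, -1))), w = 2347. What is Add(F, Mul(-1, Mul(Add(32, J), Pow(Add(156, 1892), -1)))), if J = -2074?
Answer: Rational(1286444183, 2405731328) ≈ 0.53474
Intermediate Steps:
F = Rational(-1086171, 2349347) (F = Add(Mul(1970, Pow(2347, -1)), Mul(1303, Pow(-1001, -1))) = Add(Mul(1970, Rational(1, 2347)), Mul(1303, Rational(-1, 1001))) = Add(Rational(1970, 2347), Rational(-1303, 1001)) = Rational(-1086171, 2349347) ≈ -0.46233)
Add(F, Mul(-1, Mul(Add(32, J), Pow(Add(156, 1892), -1)))) = Add(Rational(-1086171, 2349347), Mul(-1, Mul(Add(32, -2074), Pow(Add(156, 1892), -1)))) = Add(Rational(-1086171, 2349347), Mul(-1, Mul(-2042, Pow(2048, -1)))) = Add(Rational(-1086171, 2349347), Mul(-1, Mul(-2042, Rational(1, 2048)))) = Add(Rational(-1086171, 2349347), Mul(-1, Rational(-1021, 1024))) = Add(Rational(-1086171, 2349347), Rational(1021, 1024)) = Rational(1286444183, 2405731328)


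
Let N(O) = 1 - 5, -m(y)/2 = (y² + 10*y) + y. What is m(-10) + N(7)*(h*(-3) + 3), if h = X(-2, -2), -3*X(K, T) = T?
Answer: 16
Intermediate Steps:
X(K, T) = -T/3
m(y) = -22*y - 2*y² (m(y) = -2*((y² + 10*y) + y) = -2*(y² + 11*y) = -22*y - 2*y²)
h = ⅔ (h = -⅓*(-2) = ⅔ ≈ 0.66667)
N(O) = -4
m(-10) + N(7)*(h*(-3) + 3) = -2*(-10)*(11 - 10) - 4*((⅔)*(-3) + 3) = -2*(-10)*1 - 4*(-2 + 3) = 20 - 4*1 = 20 - 4 = 16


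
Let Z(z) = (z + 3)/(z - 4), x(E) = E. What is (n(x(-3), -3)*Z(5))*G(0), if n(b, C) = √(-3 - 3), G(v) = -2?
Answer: -16*I*√6 ≈ -39.192*I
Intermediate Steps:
Z(z) = (3 + z)/(-4 + z)
n(b, C) = I*√6 (n(b, C) = √(-6) = I*√6)
(n(x(-3), -3)*Z(5))*G(0) = ((I*√6)*((3 + 5)/(-4 + 5)))*(-2) = ((I*√6)*(8/1))*(-2) = ((I*√6)*(1*8))*(-2) = ((I*√6)*8)*(-2) = (8*I*√6)*(-2) = -16*I*√6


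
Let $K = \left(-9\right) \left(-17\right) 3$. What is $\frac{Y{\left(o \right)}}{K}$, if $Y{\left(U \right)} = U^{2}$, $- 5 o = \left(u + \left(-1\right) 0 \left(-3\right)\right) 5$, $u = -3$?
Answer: $\frac{1}{51} \approx 0.019608$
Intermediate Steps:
$K = 459$ ($K = 153 \cdot 3 = 459$)
$o = 3$ ($o = - \frac{\left(-3 + \left(-1\right) 0 \left(-3\right)\right) 5}{5} = - \frac{\left(-3 + 0 \left(-3\right)\right) 5}{5} = - \frac{\left(-3 + 0\right) 5}{5} = - \frac{\left(-3\right) 5}{5} = \left(- \frac{1}{5}\right) \left(-15\right) = 3$)
$\frac{Y{\left(o \right)}}{K} = \frac{3^{2}}{459} = 9 \cdot \frac{1}{459} = \frac{1}{51}$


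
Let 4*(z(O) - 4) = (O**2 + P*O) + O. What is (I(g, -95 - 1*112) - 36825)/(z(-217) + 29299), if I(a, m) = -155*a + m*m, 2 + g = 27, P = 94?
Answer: 4298/71843 ≈ 0.059825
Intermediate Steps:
g = 25 (g = -2 + 27 = 25)
z(O) = 4 + O**2/4 + 95*O/4 (z(O) = 4 + ((O**2 + 94*O) + O)/4 = 4 + (O**2 + 95*O)/4 = 4 + (O**2/4 + 95*O/4) = 4 + O**2/4 + 95*O/4)
I(a, m) = m**2 - 155*a (I(a, m) = -155*a + m**2 = m**2 - 155*a)
(I(g, -95 - 1*112) - 36825)/(z(-217) + 29299) = (((-95 - 1*112)**2 - 155*25) - 36825)/((4 + (1/4)*(-217)**2 + (95/4)*(-217)) + 29299) = (((-95 - 112)**2 - 3875) - 36825)/((4 + (1/4)*47089 - 20615/4) + 29299) = (((-207)**2 - 3875) - 36825)/((4 + 47089/4 - 20615/4) + 29299) = ((42849 - 3875) - 36825)/(13245/2 + 29299) = (38974 - 36825)/(71843/2) = 2149*(2/71843) = 4298/71843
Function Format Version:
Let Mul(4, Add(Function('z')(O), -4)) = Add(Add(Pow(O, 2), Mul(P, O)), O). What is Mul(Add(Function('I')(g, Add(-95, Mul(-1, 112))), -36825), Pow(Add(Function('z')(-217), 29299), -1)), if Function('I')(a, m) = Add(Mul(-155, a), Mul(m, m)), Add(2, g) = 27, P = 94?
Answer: Rational(4298, 71843) ≈ 0.059825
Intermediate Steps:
g = 25 (g = Add(-2, 27) = 25)
Function('z')(O) = Add(4, Mul(Rational(1, 4), Pow(O, 2)), Mul(Rational(95, 4), O)) (Function('z')(O) = Add(4, Mul(Rational(1, 4), Add(Add(Pow(O, 2), Mul(94, O)), O))) = Add(4, Mul(Rational(1, 4), Add(Pow(O, 2), Mul(95, O)))) = Add(4, Add(Mul(Rational(1, 4), Pow(O, 2)), Mul(Rational(95, 4), O))) = Add(4, Mul(Rational(1, 4), Pow(O, 2)), Mul(Rational(95, 4), O)))
Function('I')(a, m) = Add(Pow(m, 2), Mul(-155, a)) (Function('I')(a, m) = Add(Mul(-155, a), Pow(m, 2)) = Add(Pow(m, 2), Mul(-155, a)))
Mul(Add(Function('I')(g, Add(-95, Mul(-1, 112))), -36825), Pow(Add(Function('z')(-217), 29299), -1)) = Mul(Add(Add(Pow(Add(-95, Mul(-1, 112)), 2), Mul(-155, 25)), -36825), Pow(Add(Add(4, Mul(Rational(1, 4), Pow(-217, 2)), Mul(Rational(95, 4), -217)), 29299), -1)) = Mul(Add(Add(Pow(Add(-95, -112), 2), -3875), -36825), Pow(Add(Add(4, Mul(Rational(1, 4), 47089), Rational(-20615, 4)), 29299), -1)) = Mul(Add(Add(Pow(-207, 2), -3875), -36825), Pow(Add(Add(4, Rational(47089, 4), Rational(-20615, 4)), 29299), -1)) = Mul(Add(Add(42849, -3875), -36825), Pow(Add(Rational(13245, 2), 29299), -1)) = Mul(Add(38974, -36825), Pow(Rational(71843, 2), -1)) = Mul(2149, Rational(2, 71843)) = Rational(4298, 71843)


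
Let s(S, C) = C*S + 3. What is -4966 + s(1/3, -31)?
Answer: -14920/3 ≈ -4973.3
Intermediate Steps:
s(S, C) = 3 + C*S
-4966 + s(1/3, -31) = -4966 + (3 - 31/3) = -4966 - 22/3 = -14920/3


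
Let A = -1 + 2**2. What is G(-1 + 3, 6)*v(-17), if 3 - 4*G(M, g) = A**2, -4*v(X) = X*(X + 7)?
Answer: 255/4 ≈ 63.750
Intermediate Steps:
A = 3 (A = -1 + 4 = 3)
v(X) = -X*(7 + X)/4 (v(X) = -X*(X + 7)/4 = -X*(7 + X)/4)
G(M, g) = -3/2 (G(M, g) = 3/4 - 1/4*3**2 = 3/4 - 1/4*9 = 3/4 - 9/4 = -3/2)
G(-1 + 3, 6)*v(-17) = -(-3)*(-17)*(7 - 17)/8 = -(-3)*(-17)*(-10)/8 = -3/2*(-85/2) = 255/4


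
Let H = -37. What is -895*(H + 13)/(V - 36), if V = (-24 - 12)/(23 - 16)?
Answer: -6265/12 ≈ -522.08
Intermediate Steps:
V = -36/7 ≈ -5.1429
-895*(H + 13)/(V - 36) = -895*(-37 + 13)/(-36/7 - 36) = -(-21480)/(-288/7) = -(-21480)*(-7)/288 = -895*7/12 = -6265/12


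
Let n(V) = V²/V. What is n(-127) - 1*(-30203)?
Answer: 30076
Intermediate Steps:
n(V) = V
n(-127) - 1*(-30203) = -127 - 1*(-30203) = -127 + 30203 = 30076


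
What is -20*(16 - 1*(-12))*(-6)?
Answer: 3360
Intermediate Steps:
-20*(16 - 1*(-12))*(-6) = -20*(16 + 12)*(-6) = -20*28*(-6) = -560*(-6) = 3360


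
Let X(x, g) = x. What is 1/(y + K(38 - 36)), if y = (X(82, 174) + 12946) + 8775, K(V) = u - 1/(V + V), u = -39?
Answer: 4/87055 ≈ 4.5948e-5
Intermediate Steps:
K(V) = -39 - 1/(2*V) (K(V) = -39 - 1/(V + V) = -39 - 1/(2*V))
y = 21803 (y = (82 + 12946) + 8775 = 13028 + 8775 = 21803)
1/(y + K(38 - 36)) = 1/(21803 + (-39 - 1/(2*(38 - 36)))) = 1/(21803 + (-39 - ½/2)) = 1/(21803 + (-39 - ½*½)) = 1/(21803 + (-39 - ¼)) = 1/(21803 - 157/4) = 1/(87055/4) = 4/87055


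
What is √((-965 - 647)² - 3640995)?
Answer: I*√1042451 ≈ 1021.0*I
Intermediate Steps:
√((-965 - 647)² - 3640995) = √((-1612)² - 3640995) = √(2598544 - 3640995) = √(-1042451) = I*√1042451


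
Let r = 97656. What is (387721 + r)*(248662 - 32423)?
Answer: 104957437103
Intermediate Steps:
(387721 + r)*(248662 - 32423) = (387721 + 97656)*(248662 - 32423) = 485377*216239 = 104957437103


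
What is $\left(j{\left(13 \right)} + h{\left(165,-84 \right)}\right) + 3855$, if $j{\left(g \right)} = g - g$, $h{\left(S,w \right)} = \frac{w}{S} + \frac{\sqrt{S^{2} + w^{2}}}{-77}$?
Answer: $\frac{211997}{55} - \frac{3 \sqrt{3809}}{77} \approx 3852.1$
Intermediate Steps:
$h{\left(S,w \right)} = - \frac{\sqrt{S^{2} + w^{2}}}{77} + \frac{w}{S}$ ($h{\left(S,w \right)} = \frac{w}{S} + \sqrt{S^{2} + w^{2}} \left(- \frac{1}{77}\right) = \frac{w}{S} - \frac{\sqrt{S^{2} + w^{2}}}{77} = - \frac{\sqrt{S^{2} + w^{2}}}{77} + \frac{w}{S}$)
$j{\left(g \right)} = 0$
$\left(j{\left(13 \right)} + h{\left(165,-84 \right)}\right) + 3855 = \left(0 - \left(\frac{28}{55} + \frac{\sqrt{165^{2} + \left(-84\right)^{2}}}{77}\right)\right) + 3855 = \left(0 - \left(\frac{28}{55} + \frac{\sqrt{27225 + 7056}}{77}\right)\right) + 3855 = \left(0 - \left(\frac{28}{55} + \frac{\sqrt{34281}}{77}\right)\right) + 3855 = \left(0 - \left(\frac{28}{55} + \frac{3 \sqrt{3809}}{77}\right)\right) + 3855 = \left(- \frac{28}{55} - \frac{3 \sqrt{3809}}{77}\right) + 3855 = \frac{211997}{55} - \frac{3 \sqrt{3809}}{77}$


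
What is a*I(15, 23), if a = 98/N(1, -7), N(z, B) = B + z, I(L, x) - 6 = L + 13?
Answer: -1666/3 ≈ -555.33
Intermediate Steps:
I(L, x) = 19 + L (I(L, x) = 6 + (L + 13) = 6 + (13 + L) = 19 + L)
a = -49/3 (a = 98/(-7 + 1) = 98/(-6) = 98*(-⅙) = -49/3 ≈ -16.333)
a*I(15, 23) = -49*(19 + 15)/3 = -49/3*34 = -1666/3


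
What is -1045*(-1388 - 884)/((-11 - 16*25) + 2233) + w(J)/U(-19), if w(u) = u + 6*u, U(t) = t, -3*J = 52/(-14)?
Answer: 67642154/51927 ≈ 1302.6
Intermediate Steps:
J = 26/21 (J = -52/(3*(-14)) = -52*(-1)/(3*14) = -⅓*(-26/7) = 26/21 ≈ 1.2381)
w(u) = 7*u
-1045*(-1388 - 884)/((-11 - 16*25) + 2233) + w(J)/U(-19) = -1045*(-1388 - 884)/((-11 - 16*25) + 2233) + (7*(26/21))/(-19) = -1045*(-2272/((-11 - 400) + 2233)) + (26/3)*(-1/19) = -1045*(-2272/(-411 + 2233)) - 26/57 = -1045/(1822*(-1/2272)) - 26/57 = -1045/(-911/1136) - 26/57 = -1045*(-1136/911) - 26/57 = 1187120/911 - 26/57 = 67642154/51927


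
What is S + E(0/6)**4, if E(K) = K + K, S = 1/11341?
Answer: 1/11341 ≈ 8.8176e-5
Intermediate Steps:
S = 1/11341 ≈ 8.8176e-5
E(K) = 2*K
S + E(0/6)**4 = 1/11341 + (2*(0/6))**4 = 1/11341 + (2*(0*(1/6)))**4 = 1/11341 + (2*0)**4 = 1/11341 + 0**4 = 1/11341 + 0 = 1/11341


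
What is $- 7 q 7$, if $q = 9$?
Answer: $-441$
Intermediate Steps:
$- 7 q 7 = \left(-7\right) 9 \cdot 7 = \left(-63\right) 7 = -441$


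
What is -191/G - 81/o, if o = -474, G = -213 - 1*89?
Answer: 9583/11929 ≈ 0.80334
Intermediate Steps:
G = -302 (G = -213 - 89 = -302)
-191/G - 81/o = -191/(-302) - 81/(-474) = -191*(-1/302) - 81*(-1/474) = 191/302 + 27/158 = 9583/11929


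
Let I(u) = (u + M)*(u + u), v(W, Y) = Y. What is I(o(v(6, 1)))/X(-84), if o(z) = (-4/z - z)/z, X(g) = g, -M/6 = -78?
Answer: 2315/42 ≈ 55.119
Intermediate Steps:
M = 468 (M = -6*(-78) = 468)
o(z) = (-z - 4/z)/z
I(u) = 2*u*(468 + u) (I(u) = (u + 468)*(u + u) = (468 + u)*(2*u) = 2*u*(468 + u))
I(o(v(6, 1)))/X(-84) = (2*(-1 - 4/1²)*(468 + (-1 - 4/1²)))/(-84) = (2*(-1 - 4*1)*(468 + (-1 - 4*1)))*(-1/84) = (2*(-1 - 4)*(468 + (-1 - 4)))*(-1/84) = (2*(-5)*(468 - 5))*(-1/84) = (2*(-5)*463)*(-1/84) = -4630*(-1/84) = 2315/42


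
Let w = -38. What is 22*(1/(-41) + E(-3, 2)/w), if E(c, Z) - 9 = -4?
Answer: -2673/779 ≈ -3.4313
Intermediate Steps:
E(c, Z) = 5 (E(c, Z) = 9 - 4 = 5)
22*(1/(-41) + E(-3, 2)/w) = 22*(1/(-41) + 5/(-38)) = 22*(-1/41 + 5*(-1/38)) = 22*(-1/41 - 5/38) = 22*(-243/1558) = -2673/779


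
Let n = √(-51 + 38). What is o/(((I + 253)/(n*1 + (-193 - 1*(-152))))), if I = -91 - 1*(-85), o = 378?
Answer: -15498/247 + 378*I*√13/247 ≈ -62.745 + 5.5178*I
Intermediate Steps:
n = I*√13 (n = √(-13) = I*√13 ≈ 3.6056*I)
I = -6 (I = -91 + 85 = -6)
o/(((I + 253)/(n*1 + (-193 - 1*(-152))))) = 378/(((-6 + 253)/((I*√13)*1 + (-193 - 1*(-152))))) = 378/((247/(I*√13 + (-193 + 152)))) = 378/((247/(I*√13 - 41))) = 378/((247/(-41 + I*√13))) = 378*(-41/247 + I*√13/247) = -15498/247 + 378*I*√13/247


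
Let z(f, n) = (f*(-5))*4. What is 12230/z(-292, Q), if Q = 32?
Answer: 1223/584 ≈ 2.0942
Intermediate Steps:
z(f, n) = -20*f (z(f, n) = -5*f*4 = -20*f)
12230/z(-292, Q) = 12230/((-20*(-292))) = 12230/5840 = 12230*(1/5840) = 1223/584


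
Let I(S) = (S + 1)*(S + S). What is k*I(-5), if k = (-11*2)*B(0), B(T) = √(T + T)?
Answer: 0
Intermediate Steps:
B(T) = √2*√T (B(T) = √(2*T) = √2*√T)
I(S) = 2*S*(1 + S) (I(S) = (1 + S)*(2*S) = 2*S*(1 + S))
k = 0 (k = (-11*2)*(√2*√0) = -22*√2*0 = -22*0 = 0)
k*I(-5) = 0*(2*(-5)*(1 - 5)) = 0*(2*(-5)*(-4)) = 0*40 = 0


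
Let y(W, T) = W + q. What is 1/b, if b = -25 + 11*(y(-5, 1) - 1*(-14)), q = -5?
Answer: 1/19 ≈ 0.052632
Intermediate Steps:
y(W, T) = -5 + W (y(W, T) = W - 5 = -5 + W)
b = 19 (b = -25 + 11*((-5 - 5) - 1*(-14)) = -25 + 11*(-10 + 14) = -25 + 11*4 = -25 + 44 = 19)
1/b = 1/19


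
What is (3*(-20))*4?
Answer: -240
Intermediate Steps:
(3*(-20))*4 = -60*4 = -240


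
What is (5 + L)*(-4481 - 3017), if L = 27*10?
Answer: -2061950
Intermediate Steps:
L = 270
(5 + L)*(-4481 - 3017) = (5 + 270)*(-4481 - 3017) = 275*(-7498) = -2061950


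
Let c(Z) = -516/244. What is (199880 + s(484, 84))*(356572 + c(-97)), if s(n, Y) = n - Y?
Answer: 4356242813640/61 ≈ 7.1414e+10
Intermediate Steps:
c(Z) = -129/61 (c(Z) = -516*1/244 = -129/61)
(199880 + s(484, 84))*(356572 + c(-97)) = (199880 + (484 - 1*84))*(356572 - 129/61) = (199880 + (484 - 84))*(21750763/61) = (199880 + 400)*(21750763/61) = 200280*(21750763/61) = 4356242813640/61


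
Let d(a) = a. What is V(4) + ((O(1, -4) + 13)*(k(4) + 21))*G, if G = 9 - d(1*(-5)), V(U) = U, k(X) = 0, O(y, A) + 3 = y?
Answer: 3238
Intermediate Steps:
O(y, A) = -3 + y
G = 14 (G = 9 - (-5) = 9 - 1*(-5) = 9 + 5 = 14)
V(4) + ((O(1, -4) + 13)*(k(4) + 21))*G = 4 + (((-3 + 1) + 13)*(0 + 21))*14 = 4 + ((-2 + 13)*21)*14 = 4 + (11*21)*14 = 4 + 231*14 = 4 + 3234 = 3238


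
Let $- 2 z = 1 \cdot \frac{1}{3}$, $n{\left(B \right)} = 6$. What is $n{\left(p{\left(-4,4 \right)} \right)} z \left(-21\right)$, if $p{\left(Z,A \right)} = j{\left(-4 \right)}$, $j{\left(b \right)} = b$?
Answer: $21$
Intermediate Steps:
$p{\left(Z,A \right)} = -4$
$z = - \frac{1}{6}$ ($z = - \frac{1 \cdot \frac{1}{3}}{2} = \left(- \frac{1}{2}\right) \frac{1}{3} = - \frac{1}{6} \approx -0.16667$)
$n{\left(p{\left(-4,4 \right)} \right)} z \left(-21\right) = 6 \left(- \frac{1}{6}\right) \left(-21\right) = \left(-1\right) \left(-21\right) = 21$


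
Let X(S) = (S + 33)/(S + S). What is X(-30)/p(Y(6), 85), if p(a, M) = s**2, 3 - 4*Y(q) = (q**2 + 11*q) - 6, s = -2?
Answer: -1/80 ≈ -0.012500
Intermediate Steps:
Y(q) = 9/4 - 11*q/4 - q**2/4 (Y(q) = 3/4 - ((q**2 + 11*q) - 6)/4 = 3/4 - (-6 + q**2 + 11*q)/4 = 3/4 + (3/2 - 11*q/4 - q**2/4) = 9/4 - 11*q/4 - q**2/4)
p(a, M) = 4 (p(a, M) = (-2)**2 = 4)
X(S) = (33 + S)/(2*S) (X(S) = (33 + S)/((2*S)) = (33 + S)*(1/(2*S)) = (33 + S)/(2*S))
X(-30)/p(Y(6), 85) = ((1/2)*(33 - 30)/(-30))/4 = ((1/2)*(-1/30)*3)*(1/4) = -1/20*1/4 = -1/80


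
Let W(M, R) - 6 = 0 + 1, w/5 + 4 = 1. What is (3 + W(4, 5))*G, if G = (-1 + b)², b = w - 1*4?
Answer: 4000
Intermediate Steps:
w = -15 (w = -20 + 5*1 = -20 + 5 = -15)
W(M, R) = 7 (W(M, R) = 6 + (0 + 1) = 6 + 1 = 7)
b = -19 (b = -15 - 1*4 = -15 - 4 = -19)
G = 400 (G = (-1 - 19)² = (-20)² = 400)
(3 + W(4, 5))*G = (3 + 7)*400 = 10*400 = 4000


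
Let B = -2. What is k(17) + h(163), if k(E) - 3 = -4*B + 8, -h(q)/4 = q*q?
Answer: -106257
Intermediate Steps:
h(q) = -4*q**2 (h(q) = -4*q*q = -4*q**2)
k(E) = 19 (k(E) = 3 + (-4*(-2) + 8) = 3 + (8 + 8) = 3 + 16 = 19)
k(17) + h(163) = 19 - 4*163**2 = 19 - 4*26569 = 19 - 106276 = -106257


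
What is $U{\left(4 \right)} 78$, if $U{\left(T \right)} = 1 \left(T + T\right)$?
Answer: $624$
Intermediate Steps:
$U{\left(T \right)} = 2 T$ ($U{\left(T \right)} = 1 \cdot 2 T = 2 T$)
$U{\left(4 \right)} 78 = 2 \cdot 4 \cdot 78 = 8 \cdot 78 = 624$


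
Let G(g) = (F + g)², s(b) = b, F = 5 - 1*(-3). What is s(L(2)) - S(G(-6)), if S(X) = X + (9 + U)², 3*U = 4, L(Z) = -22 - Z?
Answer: -1213/9 ≈ -134.78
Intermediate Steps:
U = 4/3 (U = (⅓)*4 = 4/3 ≈ 1.3333)
F = 8 (F = 5 + 3 = 8)
G(g) = (8 + g)²
S(X) = 961/9 + X (S(X) = X + (9 + 4/3)² = X + (31/3)² = X + 961/9 = 961/9 + X)
s(L(2)) - S(G(-6)) = (-22 - 1*2) - (961/9 + (8 - 6)²) = (-22 - 2) - (961/9 + 2²) = -24 - (961/9 + 4) = -24 - 1*997/9 = -24 - 997/9 = -1213/9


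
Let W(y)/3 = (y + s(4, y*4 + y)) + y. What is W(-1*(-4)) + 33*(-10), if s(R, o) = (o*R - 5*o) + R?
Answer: -354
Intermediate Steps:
s(R, o) = R - 5*o + R*o (s(R, o) = (R*o - 5*o) + R = (-5*o + R*o) + R = R - 5*o + R*o)
W(y) = 12 - 9*y (W(y) = 3*((y + (4 - 5*(y*4 + y) + 4*(y*4 + y))) + y) = 3*((y + (4 - 5*(4*y + y) + 4*(4*y + y))) + y) = 3*((y + (4 - 25*y + 4*(5*y))) + y) = 3*((y + (4 - 25*y + 20*y)) + y) = 3*((y + (4 - 5*y)) + y) = 3*((4 - 4*y) + y) = 3*(4 - 3*y) = 12 - 9*y)
W(-1*(-4)) + 33*(-10) = (12 - (-9)*(-4)) + 33*(-10) = (12 - 9*4) - 330 = (12 - 36) - 330 = -24 - 330 = -354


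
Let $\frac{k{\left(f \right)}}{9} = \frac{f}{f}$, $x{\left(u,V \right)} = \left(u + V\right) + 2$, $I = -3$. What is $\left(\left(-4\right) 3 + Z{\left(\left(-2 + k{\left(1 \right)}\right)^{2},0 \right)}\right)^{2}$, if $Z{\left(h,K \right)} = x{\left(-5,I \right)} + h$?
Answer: $961$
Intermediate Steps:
$x{\left(u,V \right)} = 2 + V + u$ ($x{\left(u,V \right)} = \left(V + u\right) + 2 = 2 + V + u$)
$k{\left(f \right)} = 9$ ($k{\left(f \right)} = 9 \frac{f}{f} = 9 \cdot 1 = 9$)
$Z{\left(h,K \right)} = -6 + h$ ($Z{\left(h,K \right)} = \left(2 - 3 - 5\right) + h = -6 + h$)
$\left(\left(-4\right) 3 + Z{\left(\left(-2 + k{\left(1 \right)}\right)^{2},0 \right)}\right)^{2} = \left(\left(-4\right) 3 - \left(6 - \left(-2 + 9\right)^{2}\right)\right)^{2} = \left(-12 - \left(6 - 7^{2}\right)\right)^{2} = \left(-12 + \left(-6 + 49\right)\right)^{2} = \left(-12 + 43\right)^{2} = 31^{2} = 961$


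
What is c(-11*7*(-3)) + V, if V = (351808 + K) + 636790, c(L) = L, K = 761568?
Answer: 1750397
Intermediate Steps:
V = 1750166 (V = (351808 + 761568) + 636790 = 1113376 + 636790 = 1750166)
c(-11*7*(-3)) + V = -11*7*(-3) + 1750166 = -77*(-3) + 1750166 = 231 + 1750166 = 1750397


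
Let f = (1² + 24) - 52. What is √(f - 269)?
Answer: 2*I*√74 ≈ 17.205*I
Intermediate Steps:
f = -27 (f = (1 + 24) - 52 = 25 - 52 = -27)
√(f - 269) = √(-27 - 269) = √(-296) = 2*I*√74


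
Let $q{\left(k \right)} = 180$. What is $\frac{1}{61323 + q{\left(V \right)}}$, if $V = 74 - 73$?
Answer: $\frac{1}{61503} \approx 1.6259 \cdot 10^{-5}$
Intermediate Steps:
$V = 1$ ($V = 74 - 73 = 1$)
$\frac{1}{61323 + q{\left(V \right)}} = \frac{1}{61323 + 180} = \frac{1}{61503}$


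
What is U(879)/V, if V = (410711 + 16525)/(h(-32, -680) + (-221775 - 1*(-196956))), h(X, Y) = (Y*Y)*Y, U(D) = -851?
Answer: 267602752969/427236 ≈ 6.2636e+5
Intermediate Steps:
h(X, Y) = Y³ (h(X, Y) = Y²*Y = Y³)
V = -427236/314456819 (V = (410711 + 16525)/((-680)³ + (-221775 - 1*(-196956))) = 427236/(-314432000 + (-221775 + 196956)) = 427236/(-314432000 - 24819) = 427236/(-314456819) = 427236*(-1/314456819) = -427236/314456819 ≈ -0.0013586)
U(879)/V = -851/(-427236/314456819) = -851*(-314456819/427236) = 267602752969/427236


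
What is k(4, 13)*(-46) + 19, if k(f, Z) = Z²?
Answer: -7755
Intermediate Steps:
k(4, 13)*(-46) + 19 = 13²*(-46) + 19 = 169*(-46) + 19 = -7774 + 19 = -7755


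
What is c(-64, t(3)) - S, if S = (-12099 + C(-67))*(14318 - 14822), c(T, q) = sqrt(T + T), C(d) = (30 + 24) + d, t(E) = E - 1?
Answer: -6104448 + 8*I*sqrt(2) ≈ -6.1044e+6 + 11.314*I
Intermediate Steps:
t(E) = -1 + E
C(d) = 54 + d
c(T, q) = sqrt(2)*sqrt(T) (c(T, q) = sqrt(2*T) = sqrt(2)*sqrt(T))
S = 6104448 (S = (-12099 + (54 - 67))*(14318 - 14822) = (-12099 - 13)*(-504) = -12112*(-504) = 6104448)
c(-64, t(3)) - S = sqrt(2)*sqrt(-64) - 1*6104448 = sqrt(2)*(8*I) - 6104448 = 8*I*sqrt(2) - 6104448 = -6104448 + 8*I*sqrt(2)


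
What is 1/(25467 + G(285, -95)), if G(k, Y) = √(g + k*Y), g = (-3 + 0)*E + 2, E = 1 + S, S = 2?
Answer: 25467/648595171 - I*√27082/648595171 ≈ 3.9265e-5 - 2.5373e-7*I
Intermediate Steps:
E = 3 (E = 1 + 2 = 3)
g = -7 (g = (-3 + 0)*3 + 2 = -3*3 + 2 = -9 + 2 = -7)
G(k, Y) = √(-7 + Y*k) (G(k, Y) = √(-7 + k*Y) = √(-7 + Y*k))
1/(25467 + G(285, -95)) = 1/(25467 + √(-7 - 95*285)) = 1/(25467 + √(-7 - 27075)) = 1/(25467 + √(-27082)) = 1/(25467 + I*√27082)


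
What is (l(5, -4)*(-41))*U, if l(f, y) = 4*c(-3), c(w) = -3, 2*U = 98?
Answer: 24108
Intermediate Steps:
U = 49 (U = (½)*98 = 49)
l(f, y) = -12 (l(f, y) = 4*(-3) = -12)
(l(5, -4)*(-41))*U = -12*(-41)*49 = 492*49 = 24108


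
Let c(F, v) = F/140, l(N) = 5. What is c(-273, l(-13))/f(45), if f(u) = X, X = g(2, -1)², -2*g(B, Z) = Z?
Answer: -39/5 ≈ -7.8000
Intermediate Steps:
g(B, Z) = -Z/2
c(F, v) = F/140 (c(F, v) = F*(1/140) = F/140)
X = ¼ (X = (-½*(-1))² = (½)² = ¼ ≈ 0.25000)
f(u) = ¼
c(-273, l(-13))/f(45) = ((1/140)*(-273))/(¼) = -39/20*4 = -39/5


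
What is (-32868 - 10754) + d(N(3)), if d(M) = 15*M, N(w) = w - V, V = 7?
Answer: -43682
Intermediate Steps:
N(w) = -7 + w (N(w) = w - 1*7 = w - 7 = -7 + w)
(-32868 - 10754) + d(N(3)) = (-32868 - 10754) + 15*(-7 + 3) = -43622 + 15*(-4) = -43622 - 60 = -43682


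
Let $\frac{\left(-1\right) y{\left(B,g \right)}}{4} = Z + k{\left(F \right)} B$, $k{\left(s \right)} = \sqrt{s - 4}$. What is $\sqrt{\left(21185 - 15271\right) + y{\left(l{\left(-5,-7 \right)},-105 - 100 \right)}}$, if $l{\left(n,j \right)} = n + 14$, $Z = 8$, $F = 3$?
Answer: $\sqrt{5882 - 36 i} \approx 76.695 - 0.2347 i$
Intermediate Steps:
$l{\left(n,j \right)} = 14 + n$
$k{\left(s \right)} = \sqrt{-4 + s}$
$y{\left(B,g \right)} = -32 - 4 i B$ ($y{\left(B,g \right)} = - 4 \left(8 + \sqrt{-4 + 3} B\right) = - 4 \left(8 + \sqrt{-1} B\right) = - 4 \left(8 + i B\right) = -32 - 4 i B$)
$\sqrt{\left(21185 - 15271\right) + y{\left(l{\left(-5,-7 \right)},-105 - 100 \right)}} = \sqrt{\left(21185 - 15271\right) - \left(32 + 4 i \left(14 - 5\right)\right)} = \sqrt{\left(21185 - 15271\right) - \left(32 + 4 i 9\right)} = \sqrt{5914 - \left(32 + 36 i\right)} = \sqrt{5882 - 36 i}$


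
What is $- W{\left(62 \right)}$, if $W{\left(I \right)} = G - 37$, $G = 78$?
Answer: $-41$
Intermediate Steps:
$W{\left(I \right)} = 41$ ($W{\left(I \right)} = 78 - 37 = 41$)
$- W{\left(62 \right)} = \left(-1\right) 41 = -41$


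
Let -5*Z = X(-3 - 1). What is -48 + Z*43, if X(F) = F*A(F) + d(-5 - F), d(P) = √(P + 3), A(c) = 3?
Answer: 276/5 - 43*√2/5 ≈ 43.038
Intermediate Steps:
d(P) = √(3 + P)
X(F) = √(-2 - F) + 3*F (X(F) = F*3 + √(3 + (-5 - F)) = 3*F + √(-2 - F) = √(-2 - F) + 3*F)
Z = 12/5 - √2/5 (Z = -(√(-2 - (-3 - 1)) + 3*(-3 - 1))/5 = -(√(-2 - 1*(-4)) + 3*(-4))/5 = -(√(-2 + 4) - 12)/5 = -(√2 - 12)/5 = -(-12 + √2)/5 = 12/5 - √2/5 ≈ 2.1172)
-48 + Z*43 = -48 + (12/5 - √2/5)*43 = -48 + (516/5 - 43*√2/5) = 276/5 - 43*√2/5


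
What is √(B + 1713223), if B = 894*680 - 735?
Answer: 2*√580102 ≈ 1523.3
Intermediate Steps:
B = 607185 (B = 607920 - 735 = 607185)
√(B + 1713223) = √(607185 + 1713223) = √2320408 = 2*√580102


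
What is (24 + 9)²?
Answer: 1089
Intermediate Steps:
(24 + 9)² = 33² = 1089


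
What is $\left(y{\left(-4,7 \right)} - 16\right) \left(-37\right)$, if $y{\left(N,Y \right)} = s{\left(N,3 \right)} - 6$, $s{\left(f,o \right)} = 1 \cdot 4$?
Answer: $666$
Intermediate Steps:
$s{\left(f,o \right)} = 4$
$y{\left(N,Y \right)} = -2$ ($y{\left(N,Y \right)} = 4 - 6 = -2$)
$\left(y{\left(-4,7 \right)} - 16\right) \left(-37\right) = \left(-2 - 16\right) \left(-37\right) = \left(-18\right) \left(-37\right) = 666$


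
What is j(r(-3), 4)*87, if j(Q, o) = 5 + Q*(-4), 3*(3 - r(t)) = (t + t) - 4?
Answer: -1769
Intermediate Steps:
r(t) = 13/3 - 2*t/3 (r(t) = 3 - ((t + t) - 4)/3 = 3 - (2*t - 4)/3 = 3 - (-4 + 2*t)/3 = 3 + (4/3 - 2*t/3) = 13/3 - 2*t/3)
j(Q, o) = 5 - 4*Q
j(r(-3), 4)*87 = (5 - 4*(13/3 - ⅔*(-3)))*87 = (5 - 4*(13/3 + 2))*87 = (5 - 4*19/3)*87 = (5 - 76/3)*87 = -61/3*87 = -1769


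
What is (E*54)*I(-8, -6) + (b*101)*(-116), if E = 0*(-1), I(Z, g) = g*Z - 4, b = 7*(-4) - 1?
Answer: 339764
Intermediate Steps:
b = -29 (b = -28 - 1 = -29)
I(Z, g) = -4 + Z*g (I(Z, g) = Z*g - 4 = -4 + Z*g)
E = 0
(E*54)*I(-8, -6) + (b*101)*(-116) = (0*54)*(-4 - 8*(-6)) - 29*101*(-116) = 0*(-4 + 48) - 2929*(-116) = 0*44 + 339764 = 0 + 339764 = 339764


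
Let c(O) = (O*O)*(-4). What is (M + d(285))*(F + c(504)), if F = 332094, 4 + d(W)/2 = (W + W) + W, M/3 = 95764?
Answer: -197663226180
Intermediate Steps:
c(O) = -4*O² (c(O) = O²*(-4) = -4*O²)
M = 287292 (M = 3*95764 = 287292)
d(W) = -8 + 6*W (d(W) = -8 + 2*((W + W) + W) = -8 + 2*(2*W + W) = -8 + 2*(3*W) = -8 + 6*W)
(M + d(285))*(F + c(504)) = (287292 + (-8 + 6*285))*(332094 - 4*504²) = (287292 + (-8 + 1710))*(332094 - 4*254016) = (287292 + 1702)*(332094 - 1016064) = 288994*(-683970) = -197663226180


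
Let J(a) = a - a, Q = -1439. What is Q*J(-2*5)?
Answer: 0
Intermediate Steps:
J(a) = 0
Q*J(-2*5) = -1439*0 = 0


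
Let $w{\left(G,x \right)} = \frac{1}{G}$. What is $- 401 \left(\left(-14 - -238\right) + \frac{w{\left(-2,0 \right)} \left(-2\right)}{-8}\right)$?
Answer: $- \frac{718191}{8} \approx -89774.0$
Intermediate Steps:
$- 401 \left(\left(-14 - -238\right) + \frac{w{\left(-2,0 \right)} \left(-2\right)}{-8}\right) = - 401 \left(\left(-14 - -238\right) + \frac{\frac{1}{-2} \left(-2\right)}{-8}\right) = - 401 \left(\left(-14 + 238\right) + \left(- \frac{1}{2}\right) \left(-2\right) \left(- \frac{1}{8}\right)\right) = - 401 \left(224 + 1 \left(- \frac{1}{8}\right)\right) = - 401 \left(224 - \frac{1}{8}\right) = \left(-401\right) \frac{1791}{8} = - \frac{718191}{8}$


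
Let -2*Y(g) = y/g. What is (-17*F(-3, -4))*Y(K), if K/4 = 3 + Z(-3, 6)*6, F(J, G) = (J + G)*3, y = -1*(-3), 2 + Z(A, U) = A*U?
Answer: 119/104 ≈ 1.1442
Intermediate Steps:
Z(A, U) = -2 + A*U
y = 3
F(J, G) = 3*G + 3*J (F(J, G) = (G + J)*3 = 3*G + 3*J)
K = -468 (K = 4*(3 + (-2 - 3*6)*6) = 4*(3 + (-2 - 18)*6) = 4*(3 - 20*6) = 4*(3 - 120) = 4*(-117) = -468)
Y(g) = -3/(2*g)
(-17*F(-3, -4))*Y(K) = (-17*(3*(-4) + 3*(-3)))*(-3/2/(-468)) = (-17*(-12 - 9))*(-3/2*(-1/468)) = -17*(-21)*(1/312) = 357*(1/312) = 119/104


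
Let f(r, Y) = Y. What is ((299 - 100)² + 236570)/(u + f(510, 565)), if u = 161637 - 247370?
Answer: -276171/85168 ≈ -3.2427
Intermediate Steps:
u = -85733
((299 - 100)² + 236570)/(u + f(510, 565)) = ((299 - 100)² + 236570)/(-85733 + 565) = (199² + 236570)/(-85168) = (39601 + 236570)*(-1/85168) = 276171*(-1/85168) = -276171/85168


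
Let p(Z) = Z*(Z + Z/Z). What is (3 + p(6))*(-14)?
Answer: -630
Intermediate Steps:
p(Z) = Z*(1 + Z) (p(Z) = Z*(Z + 1) = Z*(1 + Z))
(3 + p(6))*(-14) = (3 + 6*(1 + 6))*(-14) = (3 + 6*7)*(-14) = (3 + 42)*(-14) = 45*(-14) = -630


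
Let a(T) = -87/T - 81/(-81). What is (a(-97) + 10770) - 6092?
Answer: 453950/97 ≈ 4679.9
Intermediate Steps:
a(T) = 1 - 87/T (a(T) = -87/T - 81*(-1/81) = -87/T + 1 = 1 - 87/T)
(a(-97) + 10770) - 6092 = ((-87 - 97)/(-97) + 10770) - 6092 = (-1/97*(-184) + 10770) - 6092 = (184/97 + 10770) - 6092 = 1044874/97 - 6092 = 453950/97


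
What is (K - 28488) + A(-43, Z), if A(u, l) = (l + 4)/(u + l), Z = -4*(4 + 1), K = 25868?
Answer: -165044/63 ≈ -2619.7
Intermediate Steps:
Z = -20 (Z = -4*5 = -20)
A(u, l) = (4 + l)/(l + u)
(K - 28488) + A(-43, Z) = (25868 - 28488) + (4 - 20)/(-20 - 43) = -2620 - 16/(-63) = -2620 - 1/63*(-16) = -2620 + 16/63 = -165044/63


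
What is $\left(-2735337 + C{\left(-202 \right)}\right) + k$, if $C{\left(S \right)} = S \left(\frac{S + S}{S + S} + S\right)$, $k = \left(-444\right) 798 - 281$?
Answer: $-3049328$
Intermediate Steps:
$k = -354593$ ($k = -354312 - 281 = -354593$)
$C{\left(S \right)} = S \left(1 + S\right)$ ($C{\left(S \right)} = S \left(\frac{2 S}{2 S} + S\right) = S \left(2 S \frac{1}{2 S} + S\right) = S \left(1 + S\right)$)
$\left(-2735337 + C{\left(-202 \right)}\right) + k = \left(-2735337 - 202 \left(1 - 202\right)\right) - 354593 = \left(-2735337 - -40602\right) - 354593 = \left(-2735337 + 40602\right) - 354593 = -2694735 - 354593 = -3049328$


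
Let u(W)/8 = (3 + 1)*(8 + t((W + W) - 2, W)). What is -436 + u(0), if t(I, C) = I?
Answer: -244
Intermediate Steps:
u(W) = 192 + 64*W (u(W) = 8*((3 + 1)*(8 + ((W + W) - 2))) = 8*(4*(8 + (2*W - 2))) = 8*(4*(8 + (-2 + 2*W))) = 8*(4*(6 + 2*W)) = 8*(24 + 8*W) = 192 + 64*W)
-436 + u(0) = -436 + (192 + 64*0) = -436 + (192 + 0) = -436 + 192 = -244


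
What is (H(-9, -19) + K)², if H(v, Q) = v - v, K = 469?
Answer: 219961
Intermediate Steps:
H(v, Q) = 0
(H(-9, -19) + K)² = (0 + 469)² = 469² = 219961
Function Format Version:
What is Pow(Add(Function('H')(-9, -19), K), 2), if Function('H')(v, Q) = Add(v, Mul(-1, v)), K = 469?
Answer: 219961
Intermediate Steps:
Function('H')(v, Q) = 0
Pow(Add(Function('H')(-9, -19), K), 2) = Pow(Add(0, 469), 2) = Pow(469, 2) = 219961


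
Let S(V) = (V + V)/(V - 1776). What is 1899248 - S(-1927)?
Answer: 7032911490/3703 ≈ 1.8992e+6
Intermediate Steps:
S(V) = 2*V/(-1776 + V) (S(V) = (2*V)/(-1776 + V) = 2*V/(-1776 + V))
1899248 - S(-1927) = 1899248 - 2*(-1927)/(-1776 - 1927) = 1899248 - 2*(-1927)/(-3703) = 1899248 - 2*(-1927)*(-1)/3703 = 1899248 - 1*3854/3703 = 1899248 - 3854/3703 = 7032911490/3703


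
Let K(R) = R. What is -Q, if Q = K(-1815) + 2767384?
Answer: -2765569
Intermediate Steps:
Q = 2765569 (Q = -1815 + 2767384 = 2765569)
-Q = -1*2765569 = -2765569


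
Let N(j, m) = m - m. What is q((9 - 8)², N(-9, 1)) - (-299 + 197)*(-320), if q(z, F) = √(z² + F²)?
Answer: -32639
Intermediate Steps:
N(j, m) = 0
q(z, F) = √(F² + z²)
q((9 - 8)², N(-9, 1)) - (-299 + 197)*(-320) = √(0² + ((9 - 8)²)²) - (-299 + 197)*(-320) = √(0 + (1²)²) - (-102)*(-320) = √(0 + 1²) - 1*32640 = √(0 + 1) - 32640 = √1 - 32640 = 1 - 32640 = -32639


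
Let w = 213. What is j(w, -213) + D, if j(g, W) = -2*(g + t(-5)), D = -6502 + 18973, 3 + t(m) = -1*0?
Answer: 12051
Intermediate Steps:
t(m) = -3 (t(m) = -3 - 1*0 = -3 + 0 = -3)
D = 12471
j(g, W) = 6 - 2*g (j(g, W) = -2*(g - 3) = -2*(-3 + g) = 6 - 2*g)
j(w, -213) + D = (6 - 2*213) + 12471 = (6 - 426) + 12471 = -420 + 12471 = 12051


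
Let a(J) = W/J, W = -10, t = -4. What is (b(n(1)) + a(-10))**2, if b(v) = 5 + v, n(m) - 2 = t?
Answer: 16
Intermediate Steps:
n(m) = -2 (n(m) = 2 - 4 = -2)
a(J) = -10/J
(b(n(1)) + a(-10))**2 = ((5 - 2) - 10/(-10))**2 = (3 - 10*(-1/10))**2 = (3 + 1)**2 = 4**2 = 16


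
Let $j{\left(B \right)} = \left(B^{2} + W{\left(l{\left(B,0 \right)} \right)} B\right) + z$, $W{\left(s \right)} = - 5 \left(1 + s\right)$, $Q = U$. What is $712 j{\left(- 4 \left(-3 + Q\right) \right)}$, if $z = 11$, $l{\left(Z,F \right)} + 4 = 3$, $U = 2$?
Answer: $19224$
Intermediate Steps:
$Q = 2$
$l{\left(Z,F \right)} = -1$ ($l{\left(Z,F \right)} = -4 + 3 = -1$)
$W{\left(s \right)} = -5 - 5 s$
$j{\left(B \right)} = 11 + B^{2}$ ($j{\left(B \right)} = \left(B^{2} + \left(-5 - -5\right) B\right) + 11 = \left(B^{2} + \left(-5 + 5\right) B\right) + 11 = \left(B^{2} + 0 B\right) + 11 = \left(B^{2} + 0\right) + 11 = B^{2} + 11 = 11 + B^{2}$)
$712 j{\left(- 4 \left(-3 + Q\right) \right)} = 712 \left(11 + \left(- 4 \left(-3 + 2\right)\right)^{2}\right) = 712 \left(11 + \left(\left(-4\right) \left(-1\right)\right)^{2}\right) = 712 \left(11 + 4^{2}\right) = 712 \left(11 + 16\right) = 712 \cdot 27 = 19224$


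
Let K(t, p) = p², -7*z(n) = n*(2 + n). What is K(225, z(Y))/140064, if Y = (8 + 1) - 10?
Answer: 1/6863136 ≈ 1.4571e-7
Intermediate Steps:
Y = -1 (Y = 9 - 10 = -1)
z(n) = -n*(2 + n)/7
K(225, z(Y))/140064 = (-⅐*(-1)*(2 - 1))²/140064 = (-⅐*(-1)*1)²*(1/140064) = (⅐)²*(1/140064) = (1/49)*(1/140064) = 1/6863136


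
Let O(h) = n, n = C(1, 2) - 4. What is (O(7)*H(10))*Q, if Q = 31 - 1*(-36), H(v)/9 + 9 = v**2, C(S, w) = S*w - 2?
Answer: -219492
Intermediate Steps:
C(S, w) = -2 + S*w
H(v) = -81 + 9*v**2
n = -4 (n = (-2 + 1*2) - 4 = (-2 + 2) - 4 = 0 - 4 = -4)
O(h) = -4
Q = 67 (Q = 31 + 36 = 67)
(O(7)*H(10))*Q = -4*(-81 + 9*10**2)*67 = -4*(-81 + 9*100)*67 = -4*(-81 + 900)*67 = -4*819*67 = -3276*67 = -219492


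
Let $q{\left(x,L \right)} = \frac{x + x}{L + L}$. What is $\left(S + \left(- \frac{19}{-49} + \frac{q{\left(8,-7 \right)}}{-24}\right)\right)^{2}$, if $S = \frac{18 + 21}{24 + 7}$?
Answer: $\frac{59552089}{20766249} \approx 2.8677$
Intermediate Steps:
$q{\left(x,L \right)} = \frac{x}{L}$ ($q{\left(x,L \right)} = \frac{2 x}{2 L} = 2 x \frac{1}{2 L} = \frac{x}{L}$)
$S = \frac{39}{31} \approx 1.2581$
$\left(S + \left(- \frac{19}{-49} + \frac{q{\left(8,-7 \right)}}{-24}\right)\right)^{2} = \left(\frac{39}{31} + \left(- \frac{19}{-49} + \frac{8 \frac{1}{-7}}{-24}\right)\right)^{2} = \left(\frac{39}{31} + \left(\left(-19\right) \left(- \frac{1}{49}\right) + 8 \left(- \frac{1}{7}\right) \left(- \frac{1}{24}\right)\right)\right)^{2} = \left(\frac{39}{31} + \left(\frac{19}{49} - - \frac{1}{21}\right)\right)^{2} = \left(\frac{39}{31} + \left(\frac{19}{49} + \frac{1}{21}\right)\right)^{2} = \left(\frac{39}{31} + \frac{64}{147}\right)^{2} = \left(\frac{7717}{4557}\right)^{2} = \frac{59552089}{20766249}$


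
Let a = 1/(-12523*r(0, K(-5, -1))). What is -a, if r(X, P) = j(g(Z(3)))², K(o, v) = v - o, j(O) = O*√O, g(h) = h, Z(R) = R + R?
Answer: 1/2704968 ≈ 3.6969e-7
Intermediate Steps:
Z(R) = 2*R
j(O) = O^(3/2)
r(X, P) = 216 (r(X, P) = ((2*3)^(3/2))² = (6^(3/2))² = (6*√6)² = 216)
a = -1/2704968 (a = 1/(-12523*216) = 1/(-2704968) = -1/2704968 ≈ -3.6969e-7)
-a = -1*(-1/2704968) = 1/2704968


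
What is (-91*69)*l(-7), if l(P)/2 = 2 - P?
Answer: -113022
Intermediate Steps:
l(P) = 4 - 2*P (l(P) = 2*(2 - P) = 4 - 2*P)
(-91*69)*l(-7) = (-91*69)*(4 - 2*(-7)) = -6279*(4 + 14) = -6279*18 = -113022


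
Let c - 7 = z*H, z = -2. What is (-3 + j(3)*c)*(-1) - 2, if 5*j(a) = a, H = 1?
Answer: -2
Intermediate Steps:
j(a) = a/5
c = 5 (c = 7 - 2*1 = 7 - 2 = 5)
(-3 + j(3)*c)*(-1) - 2 = (-3 + ((1/5)*3)*5)*(-1) - 2 = (-3 + (3/5)*5)*(-1) - 2 = (-3 + 3)*(-1) - 2 = 0*(-1) - 2 = 0 - 2 = -2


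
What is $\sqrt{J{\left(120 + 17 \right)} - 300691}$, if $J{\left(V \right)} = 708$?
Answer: $i \sqrt{299983} \approx 547.71 i$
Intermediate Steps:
$\sqrt{J{\left(120 + 17 \right)} - 300691} = \sqrt{708 - 300691} = \sqrt{-299983} = i \sqrt{299983}$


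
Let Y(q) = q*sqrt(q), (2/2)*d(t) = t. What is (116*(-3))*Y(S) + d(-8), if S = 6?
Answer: -8 - 2088*sqrt(6) ≈ -5122.5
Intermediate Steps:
d(t) = t
Y(q) = q**(3/2)
(116*(-3))*Y(S) + d(-8) = (116*(-3))*6**(3/2) - 8 = -2088*sqrt(6) - 8 = -8 - 2088*sqrt(6)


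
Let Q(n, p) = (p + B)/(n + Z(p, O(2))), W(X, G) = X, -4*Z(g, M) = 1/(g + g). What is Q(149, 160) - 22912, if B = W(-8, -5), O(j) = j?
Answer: -4369559168/190719 ≈ -22911.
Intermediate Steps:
Z(g, M) = -1/(8*g) (Z(g, M) = -1/(4*(g + g)) = -1/(2*g)/4 = -1/(8*g))
B = -8
Q(n, p) = (-8 + p)/(n - 1/(8*p)) (Q(n, p) = (p - 8)/(n - 1/(8*p)) = (-8 + p)/(n - 1/(8*p)))
Q(149, 160) - 22912 = 8*160*(-8 + 160)/(-1 + 8*149*160) - 22912 = 8*160*152/(-1 + 190720) - 22912 = 8*160*152/190719 - 22912 = 8*160*(1/190719)*152 - 22912 = 194560/190719 - 22912 = -4369559168/190719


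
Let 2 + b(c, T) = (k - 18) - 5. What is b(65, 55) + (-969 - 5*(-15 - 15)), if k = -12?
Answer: -856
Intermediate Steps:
b(c, T) = -37 (b(c, T) = -2 + ((-12 - 18) - 5) = -2 + (-30 - 5) = -2 - 35 = -37)
b(65, 55) + (-969 - 5*(-15 - 15)) = -37 + (-969 - 5*(-15 - 15)) = -37 + (-969 - 5*(-30)) = -37 + (-969 + 150) = -37 - 819 = -856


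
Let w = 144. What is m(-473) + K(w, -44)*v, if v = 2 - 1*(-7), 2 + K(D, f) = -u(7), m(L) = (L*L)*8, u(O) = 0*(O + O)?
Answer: 1789814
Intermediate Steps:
u(O) = 0 (u(O) = 0*(2*O) = 0)
m(L) = 8*L**2 (m(L) = L**2*8 = 8*L**2)
K(D, f) = -2 (K(D, f) = -2 - 1*0 = -2 + 0 = -2)
v = 9 (v = 2 + 7 = 9)
m(-473) + K(w, -44)*v = 8*(-473)**2 - 2*9 = 8*223729 - 18 = 1789832 - 18 = 1789814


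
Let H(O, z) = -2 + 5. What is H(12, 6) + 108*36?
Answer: 3891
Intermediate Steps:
H(O, z) = 3
H(12, 6) + 108*36 = 3 + 108*36 = 3 + 3888 = 3891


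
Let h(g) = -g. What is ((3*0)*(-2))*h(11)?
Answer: 0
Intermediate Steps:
((3*0)*(-2))*h(11) = ((3*0)*(-2))*(-1*11) = (0*(-2))*(-11) = 0*(-11) = 0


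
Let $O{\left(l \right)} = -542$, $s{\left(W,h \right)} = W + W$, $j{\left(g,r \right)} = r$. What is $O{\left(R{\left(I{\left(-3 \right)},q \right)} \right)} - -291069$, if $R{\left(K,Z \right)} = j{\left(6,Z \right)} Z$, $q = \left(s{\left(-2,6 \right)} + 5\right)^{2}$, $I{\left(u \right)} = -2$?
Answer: $290527$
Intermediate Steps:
$s{\left(W,h \right)} = 2 W$
$q = 1$ ($q = \left(2 \left(-2\right) + 5\right)^{2} = \left(-4 + 5\right)^{2} = 1^{2} = 1$)
$R{\left(K,Z \right)} = Z^{2}$ ($R{\left(K,Z \right)} = Z Z = Z^{2}$)
$O{\left(R{\left(I{\left(-3 \right)},q \right)} \right)} - -291069 = -542 - -291069 = -542 + 291069 = 290527$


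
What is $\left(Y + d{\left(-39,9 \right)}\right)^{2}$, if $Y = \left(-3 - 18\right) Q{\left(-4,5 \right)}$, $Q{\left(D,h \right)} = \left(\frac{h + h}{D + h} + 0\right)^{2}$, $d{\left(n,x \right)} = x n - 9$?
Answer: $6051600$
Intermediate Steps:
$d{\left(n,x \right)} = -9 + n x$ ($d{\left(n,x \right)} = n x - 9 = -9 + n x$)
$Q{\left(D,h \right)} = \frac{4 h^{2}}{\left(D + h\right)^{2}}$ ($Q{\left(D,h \right)} = \left(\frac{2 h}{D + h} + 0\right)^{2} = \left(\frac{2 h}{D + h}\right)^{2} = \frac{4 h^{2}}{\left(D + h\right)^{2}}$)
$Y = -2100$ ($Y = \left(-3 - 18\right) \frac{4 \cdot 5^{2}}{\left(-4 + 5\right)^{2}} = - 21 \cdot 4 \cdot 25 \cdot 1^{-2} = - 21 \cdot 4 \cdot 25 \cdot 1 = \left(-21\right) 100 = -2100$)
$\left(Y + d{\left(-39,9 \right)}\right)^{2} = \left(-2100 - 360\right)^{2} = \left(-2460\right)^{2} = 6051600$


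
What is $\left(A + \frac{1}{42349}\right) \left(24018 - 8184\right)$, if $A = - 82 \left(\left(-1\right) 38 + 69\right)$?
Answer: $- \frac{1704548419938}{42349} \approx -4.025 \cdot 10^{7}$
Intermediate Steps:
$A = -2542$ ($A = - 82 \left(-38 + 69\right) = \left(-82\right) 31 = -2542$)
$\left(A + \frac{1}{42349}\right) \left(24018 - 8184\right) = \left(-2542 + \frac{1}{42349}\right) \left(24018 - 8184\right) = \left(-2542 + \frac{1}{42349}\right) 15834 = \left(- \frac{107651157}{42349}\right) 15834 = - \frac{1704548419938}{42349}$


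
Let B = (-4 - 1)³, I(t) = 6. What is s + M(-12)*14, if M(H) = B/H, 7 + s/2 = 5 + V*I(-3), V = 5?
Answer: 1211/6 ≈ 201.83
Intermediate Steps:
B = -125 (B = (-5)³ = -125)
s = 56 (s = -14 + 2*(5 + 5*6) = -14 + 2*(5 + 30) = -14 + 2*35 = -14 + 70 = 56)
M(H) = -125/H
s + M(-12)*14 = 56 - 125/(-12)*14 = 56 - 125*(-1/12)*14 = 56 + (125/12)*14 = 56 + 875/6 = 1211/6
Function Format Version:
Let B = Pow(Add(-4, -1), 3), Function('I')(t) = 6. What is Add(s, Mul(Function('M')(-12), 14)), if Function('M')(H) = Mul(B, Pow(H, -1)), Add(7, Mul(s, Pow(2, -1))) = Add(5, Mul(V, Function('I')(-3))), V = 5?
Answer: Rational(1211, 6) ≈ 201.83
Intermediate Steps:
B = -125 (B = Pow(-5, 3) = -125)
s = 56 (s = Add(-14, Mul(2, Add(5, Mul(5, 6)))) = Add(-14, Mul(2, Add(5, 30))) = Add(-14, Mul(2, 35)) = Add(-14, 70) = 56)
Function('M')(H) = Mul(-125, Pow(H, -1))
Add(s, Mul(Function('M')(-12), 14)) = Add(56, Mul(Mul(-125, Pow(-12, -1)), 14)) = Add(56, Mul(Mul(-125, Rational(-1, 12)), 14)) = Add(56, Mul(Rational(125, 12), 14)) = Add(56, Rational(875, 6)) = Rational(1211, 6)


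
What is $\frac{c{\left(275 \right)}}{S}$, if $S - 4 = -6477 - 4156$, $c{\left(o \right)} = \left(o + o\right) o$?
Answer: $- \frac{151250}{10629} \approx -14.23$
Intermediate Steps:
$c{\left(o \right)} = 2 o^{2}$ ($c{\left(o \right)} = 2 o o = 2 o^{2}$)
$S = -10629$ ($S = 4 - 10633 = -10629$)
$\frac{c{\left(275 \right)}}{S} = \frac{2 \cdot 275^{2}}{-10629} = 2 \cdot 75625 \left(- \frac{1}{10629}\right) = 151250 \left(- \frac{1}{10629}\right) = - \frac{151250}{10629}$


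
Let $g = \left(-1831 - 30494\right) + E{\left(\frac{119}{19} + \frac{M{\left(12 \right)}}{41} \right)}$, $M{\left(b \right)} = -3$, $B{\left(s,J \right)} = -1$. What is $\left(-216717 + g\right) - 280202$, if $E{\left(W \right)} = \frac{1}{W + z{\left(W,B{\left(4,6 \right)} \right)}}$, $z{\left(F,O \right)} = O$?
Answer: $- \frac{2139732713}{4043} \approx -5.2924 \cdot 10^{5}$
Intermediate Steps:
$E{\left(W \right)} = \frac{1}{-1 + W}$ ($E{\left(W \right)} = \frac{1}{W - 1} = \frac{1}{-1 + W}$)
$g = - \frac{130689196}{4043}$ ($g = \left(-1831 - 30494\right) + \frac{1}{-1 + \left(\frac{119}{19} - \frac{3}{41}\right)} = -32325 + \frac{1}{-1 + \left(119 \cdot \frac{1}{19} - \frac{3}{41}\right)} = -32325 + \frac{1}{-1 + \left(\frac{119}{19} - \frac{3}{41}\right)} = -32325 + \frac{1}{-1 + \frac{4822}{779}} = -32325 + \frac{1}{\frac{4043}{779}} = -32325 + \frac{779}{4043} = - \frac{130689196}{4043} \approx -32325.0$)
$\left(-216717 + g\right) - 280202 = \left(-216717 - \frac{130689196}{4043}\right) - 280202 = - \frac{1006876027}{4043} - 280202 = - \frac{2139732713}{4043}$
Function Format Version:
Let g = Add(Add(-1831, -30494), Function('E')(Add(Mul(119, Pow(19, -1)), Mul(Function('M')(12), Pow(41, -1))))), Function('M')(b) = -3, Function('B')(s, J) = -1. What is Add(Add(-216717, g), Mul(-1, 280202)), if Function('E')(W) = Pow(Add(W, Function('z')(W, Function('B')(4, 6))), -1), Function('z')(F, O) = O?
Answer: Rational(-2139732713, 4043) ≈ -5.2924e+5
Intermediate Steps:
Function('E')(W) = Pow(Add(-1, W), -1) (Function('E')(W) = Pow(Add(W, -1), -1) = Pow(Add(-1, W), -1))
g = Rational(-130689196, 4043) (g = Add(Add(-1831, -30494), Pow(Add(-1, Add(Mul(119, Pow(19, -1)), Mul(-3, Pow(41, -1)))), -1)) = Add(-32325, Pow(Add(-1, Add(Mul(119, Rational(1, 19)), Mul(-3, Rational(1, 41)))), -1)) = Add(-32325, Pow(Add(-1, Add(Rational(119, 19), Rational(-3, 41))), -1)) = Add(-32325, Pow(Add(-1, Rational(4822, 779)), -1)) = Add(-32325, Pow(Rational(4043, 779), -1)) = Add(-32325, Rational(779, 4043)) = Rational(-130689196, 4043) ≈ -32325.)
Add(Add(-216717, g), Mul(-1, 280202)) = Add(Add(-216717, Rational(-130689196, 4043)), Mul(-1, 280202)) = Add(Rational(-1006876027, 4043), -280202) = Rational(-2139732713, 4043)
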